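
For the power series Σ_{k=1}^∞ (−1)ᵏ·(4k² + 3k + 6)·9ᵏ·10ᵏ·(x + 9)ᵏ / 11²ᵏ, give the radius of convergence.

By the ratio test, |a_{k+1}/a_k| = [(4(k+1)² + 3(k+1) + 6)/(4k² + 3k + 6)] · 9·10/121 → 90/121.
Hence the series converges for |x + 9| < 1/(90/121) = 121/90, so the radius of convergence is 121/90.

R = 121/90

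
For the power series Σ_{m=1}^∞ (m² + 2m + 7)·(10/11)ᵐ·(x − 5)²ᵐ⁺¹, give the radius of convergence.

The ratio of consecutive coefficients is [((m+1)² + 2(m+1) + 7)/(m² + 2m + 7)] · 10/11 → 10/11.
Successive powers of (x − 5) differ by 2, so the series converges when |x − 5|² · 10/11 < 1, i.e. |x − 5| < √(11/10). So R = √110/10.

R = √110/10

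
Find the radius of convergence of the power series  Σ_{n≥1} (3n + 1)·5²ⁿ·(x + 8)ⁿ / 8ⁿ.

Ratio test: |a_{n+1}/a_n| = [(3(n+1) + 1)/(3n + 1)] · 25/8 → 25/8 as n → ∞.
The series converges when 25/8 · |x + 8| < 1, giving R = 8/25.

R = 8/25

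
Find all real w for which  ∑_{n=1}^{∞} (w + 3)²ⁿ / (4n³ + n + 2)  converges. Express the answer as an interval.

[-4, -2]

Ratio test: |a_{n+1}/a_n| = (4n³ + n + 2)/(4(n+1)³ + (n+1) + 2) → 1 as n → ∞.
Writing y = (w + 3)², the series in y has radius 1, so |w + 3| < √(1) = 1 and R = 1.
Endpoint w = -2: absolute convergence follows by limit comparison with Σ 1/n³.
When w = -4, absolute convergence follows by limit comparison with Σ 1/n³.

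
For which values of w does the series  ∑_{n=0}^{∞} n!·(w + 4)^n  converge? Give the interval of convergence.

By the ratio test, |a_{n+1}/a_n| = (n+1) → ∞.
The terms grow without bound for any (w + 4) ≠ 0, so R = 0 (convergence only at w = -4).

{-4}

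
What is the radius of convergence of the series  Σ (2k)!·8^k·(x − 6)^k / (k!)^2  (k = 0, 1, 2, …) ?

R = 1/32

By the ratio test, |a_{k+1}/a_k| = (2k+1)·(2k+2)/(k+1)² · 8 → 32.
Convergence for |x − 6| · 32 < 1, i.e. |x − 6| < 1/32. So R = 1/32.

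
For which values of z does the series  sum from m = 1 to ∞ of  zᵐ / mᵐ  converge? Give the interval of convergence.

Applying the root test, |a_m|^(1/m) = 1/m → 0.
The limit is 0 for every z, so R = ∞.

(−∞, ∞)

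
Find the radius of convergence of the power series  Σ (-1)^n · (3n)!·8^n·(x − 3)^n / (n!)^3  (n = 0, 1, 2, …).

The ratio of consecutive coefficients is (3n+1)·(3n+2)·(3n+3)/(n+1)³ · 8 → 216.
Hence the series converges for |x − 3| < 1/(216) = 1/216, so the radius of convergence is 1/216.

R = 1/216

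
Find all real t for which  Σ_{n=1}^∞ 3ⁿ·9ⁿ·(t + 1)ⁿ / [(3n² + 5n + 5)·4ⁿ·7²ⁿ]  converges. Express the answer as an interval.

The ratio of consecutive coefficients is [(3n² + 5n + 5)/(3(n+1)² + 5(n+1) + 5)] · 3·9/(4·49) → 27/196.
Thus R = 1/(27/196) = 196/27.
Check t = 169/27: the series is dominated by a constant times Σ 1/n², which converges (p = 2 > 1).
Endpoint t = -223/27: absolute convergence follows by limit comparison with Σ 1/n².

[-223/27, 169/27]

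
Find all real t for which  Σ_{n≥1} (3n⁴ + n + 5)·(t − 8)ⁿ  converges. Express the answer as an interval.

By the ratio test, |a_{n+1}/a_n| = (3(n+1)⁴ + (n+1) + 5)/(3n⁴ + n + 5) → 1.
Convergence for |t − 8| < 1, so R = 1.
At t = 9: the terms have absolute value of order n⁴, which does not tend to 0, so the series diverges by the divergence test.
Check t = 7: the terms have absolute value of order n⁴, which does not tend to 0, so the series diverges by the divergence test.

(7, 9)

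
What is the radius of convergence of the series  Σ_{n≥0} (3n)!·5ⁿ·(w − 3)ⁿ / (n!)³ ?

R = 1/135

The ratio of consecutive coefficients is (3n+1)·(3n+2)·(3n+3)/(n+1)³ · 5 → 135.
Thus R = 1/(135) = 1/135.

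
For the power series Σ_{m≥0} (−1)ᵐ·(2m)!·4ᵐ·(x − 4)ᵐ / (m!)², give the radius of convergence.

R = 1/16

Apply the ratio test: |a_{m+1}| / |a_m| = (2m+1)·(2m+2)/(m+1)² · 4, which tends to 16 as m → ∞.
The series converges when 16 · |x − 4| < 1, giving R = 1/16.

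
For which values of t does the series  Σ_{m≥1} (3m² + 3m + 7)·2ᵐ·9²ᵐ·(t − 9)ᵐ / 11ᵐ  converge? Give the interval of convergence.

The ratio of consecutive coefficients is [(3(m+1)² + 3(m+1) + 7)/(3m² + 3m + 7)] · 2·81/11 → 162/11.
Thus R = 1/(162/11) = 11/162.
At t = 1469/162: the terms have absolute value of order m², which does not tend to 0, so the series diverges by the divergence test.
Check t = 1447/162: the terms have absolute value of order m², which does not tend to 0, so the series diverges by the divergence test.

(1447/162, 1469/162)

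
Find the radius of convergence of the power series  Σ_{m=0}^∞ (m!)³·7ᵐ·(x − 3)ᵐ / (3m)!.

By the ratio test, |a_{m+1}/a_m| = (m+1)³/[(3m+1)·(3m+2)·(3m+3)] · 7 → 7/27.
Thus R = 1/(7/27) = 27/7.

R = 27/7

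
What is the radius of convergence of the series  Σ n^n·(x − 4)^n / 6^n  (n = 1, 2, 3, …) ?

Root test: |a_n|^(1/n) = n/6 → ∞.
The root grows without bound, so R = 0 (convergence only at x = 4).

R = 0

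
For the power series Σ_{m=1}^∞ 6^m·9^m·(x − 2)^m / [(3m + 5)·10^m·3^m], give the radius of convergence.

R = 5/9

Ratio test: |a_{m+1}/a_m| = [(3m + 5)/(3(m+1) + 5)] · 6·9/(10·3) → 9/5 as m → ∞.
Hence the series converges for |x − 2| < 1/(9/5) = 5/9, so the radius of convergence is 5/9.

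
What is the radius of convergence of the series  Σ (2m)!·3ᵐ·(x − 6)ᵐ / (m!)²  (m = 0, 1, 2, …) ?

R = 1/12

The ratio of consecutive coefficients is (2m+1)·(2m+2)/(m+1)² · 3 → 12.
The series converges when 12 · |x − 6| < 1, giving R = 1/12.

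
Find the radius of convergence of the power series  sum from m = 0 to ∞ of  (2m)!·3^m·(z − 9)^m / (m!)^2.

R = 1/12

Ratio test: |a_{m+1}/a_m| = (2m+1)·(2m+2)/(m+1)² · 3 → 12 as m → ∞.
Convergence for |z − 9| · 12 < 1, i.e. |z − 9| < 1/12. So R = 1/12.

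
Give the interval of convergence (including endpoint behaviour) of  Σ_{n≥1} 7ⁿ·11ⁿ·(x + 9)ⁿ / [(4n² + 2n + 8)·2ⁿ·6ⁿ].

Ratio test: |a_{n+1}/a_n| = [(4n² + 2n + 8)/(4(n+1)² + 2(n+1) + 8)] · 7·11/(2·6) → 77/12 as n → ∞.
Hence the series converges for |x + 9| < 1/(77/12) = 12/77, so the radius of convergence is 12/77.
Endpoint x = -681/77: absolute convergence follows by limit comparison with Σ 1/n².
At x = -705/77: absolute convergence follows by limit comparison with Σ 1/n².

[-705/77, -681/77]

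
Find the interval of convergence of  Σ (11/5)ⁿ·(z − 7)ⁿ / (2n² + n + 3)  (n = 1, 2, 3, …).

Ratio test: |a_{n+1}/a_n| = [(2n² + n + 3)/(2(n+1)² + (n+1) + 3)] · 11/5 → 11/5 as n → ∞.
The series converges when 11/5 · |z − 7| < 1, giving R = 5/11.
At z = 82/11: the series is dominated by a constant times Σ 1/n², which converges (p = 2 > 1).
At z = 72/11: absolute convergence follows by limit comparison with Σ 1/n².

[72/11, 82/11]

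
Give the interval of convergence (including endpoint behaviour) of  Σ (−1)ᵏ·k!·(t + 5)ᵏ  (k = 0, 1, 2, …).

By the ratio test, |a_{k+1}/a_k| = (k+1) → ∞.
Since the ratio → ∞, the series diverges for every t ≠ -5, and R = 0.

{-5}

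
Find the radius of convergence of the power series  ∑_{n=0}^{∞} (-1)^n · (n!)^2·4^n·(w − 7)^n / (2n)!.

R = 1

Ratio test: |a_{n+1}/a_n| = (n+1)²/[(2n+1)·(2n+2)] · 4 → 1 as n → ∞.
Convergence for |w − 7| < 1, so R = 1.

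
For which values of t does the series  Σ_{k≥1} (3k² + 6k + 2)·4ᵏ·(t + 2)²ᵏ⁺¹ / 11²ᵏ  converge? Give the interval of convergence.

The ratio of consecutive coefficients is [(3(k+1)² + 6(k+1) + 2)/(3k² + 6k + 2)] · 4/121 → 4/121.
Successive powers of (t + 2) differ by 2, so the series converges when |t + 2|² · 4/121 < 1, i.e. |t + 2| < √(121/4) = 11/2. So R = 11/2.
Check t = 7/2: the terms do not tend to 0, so the series diverges.
When t = -15/2, the terms do not tend to 0, so the series diverges.

(-15/2, 7/2)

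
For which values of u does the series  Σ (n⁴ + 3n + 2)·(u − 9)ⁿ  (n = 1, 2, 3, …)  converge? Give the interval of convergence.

(8, 10)

The ratio of consecutive coefficients is ((n+1)⁴ + 3(n+1) + 2)/(n⁴ + 3n + 2) → 1.
Convergence for |u − 9| < 1, so R = 1.
At u = 10: the terms have absolute value of order n⁴, which does not tend to 0, so the series diverges by the divergence test.
When u = 8, the terms have absolute value of order n⁴, which does not tend to 0, so the series diverges by the divergence test.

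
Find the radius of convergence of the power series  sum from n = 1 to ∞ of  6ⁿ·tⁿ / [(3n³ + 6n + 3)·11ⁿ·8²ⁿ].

R = 352/3

By the ratio test, |a_{n+1}/a_n| = [(3n³ + 6n + 3)/(3(n+1)³ + 6(n+1) + 3)] · 6/(11·64) → 3/352.
The series converges when 3/352 · |t| < 1, giving R = 352/3.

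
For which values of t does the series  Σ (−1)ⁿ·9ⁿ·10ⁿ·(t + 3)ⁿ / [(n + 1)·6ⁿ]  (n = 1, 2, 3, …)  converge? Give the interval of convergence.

(-46/15, -44/15]

Apply the ratio test: |a_{n+1}| / |a_n| = [(n + 1)/((n+1) + 1)] · 9·10/6, which tends to 15 as n → ∞.
Convergence for |t + 3| · 15 < 1, i.e. |t + 3| < 1/15. So R = 1/15.
Endpoint t = -44/15: convergence follows from the alternating series test (terms decrease monotonically to 0).
Endpoint t = -46/15: the terms behave like c/n; limit comparison with the harmonic series gives divergence.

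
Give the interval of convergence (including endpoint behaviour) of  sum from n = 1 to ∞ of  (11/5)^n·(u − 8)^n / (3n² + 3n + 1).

[83/11, 93/11]

By the ratio test, |a_{n+1}/a_n| = [(3n² + 3n + 1)/(3(n+1)² + 3(n+1) + 1)] · 11/5 → 11/5.
Convergence for |u − 8| · 11/5 < 1, i.e. |u − 8| < 5/11. So R = 5/11.
At u = 93/11: absolute convergence follows by limit comparison with Σ 1/n².
At u = 83/11: absolute convergence follows by limit comparison with Σ 1/n².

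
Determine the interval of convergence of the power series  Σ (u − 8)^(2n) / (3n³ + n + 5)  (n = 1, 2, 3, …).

Apply the ratio test: |a_{n+1}| / |a_n| = (3n³ + n + 5)/(3(n+1)³ + (n+1) + 5), which tends to 1 as n → ∞.
Successive powers of (u − 8) differ by 2, so the series converges when |u − 8|² · 1 < 1, i.e. |u − 8| < √(1) = 1. So R = 1.
Check u = 9: the series is dominated by a constant times Σ 1/n³, which converges (p = 3 > 1).
Check u = 7: absolute convergence follows by limit comparison with Σ 1/n³.

[7, 9]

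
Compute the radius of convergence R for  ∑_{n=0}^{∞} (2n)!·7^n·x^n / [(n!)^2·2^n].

By the ratio test, |a_{n+1}/a_n| = (2n+1)·(2n+2)/(n+1)² · 7/2 → 14.
Thus R = 1/(14) = 1/14.

R = 1/14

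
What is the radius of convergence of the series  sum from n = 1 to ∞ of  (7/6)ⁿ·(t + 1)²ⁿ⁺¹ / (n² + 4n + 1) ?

R = √42/7

Ratio test: |a_{n+1}/a_n| = [(n² + 4n + 1)/((n+1)² + 4(n+1) + 1)] · 7/6 → 7/6 as n → ∞.
Successive powers of (t + 1) differ by 2, so the series converges when |t + 1|² · 7/6 < 1, i.e. |t + 1| < √(6/7). So R = √42/7.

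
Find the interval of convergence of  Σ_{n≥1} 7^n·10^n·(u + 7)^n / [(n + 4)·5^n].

[-99/14, -97/14)

By the ratio test, |a_{n+1}/a_n| = [(n + 4)/((n+1) + 4)] · 7·10/5 → 14.
Convergence for |u + 7| · 14 < 1, i.e. |u + 7| < 1/14. So R = 1/14.
At u = -97/14: the terms behave like c/n; limit comparison with the harmonic series gives divergence.
Endpoint u = -99/14: an alternating series whose terms decrease to 0 in absolute value, so it converges by the Leibniz criterion.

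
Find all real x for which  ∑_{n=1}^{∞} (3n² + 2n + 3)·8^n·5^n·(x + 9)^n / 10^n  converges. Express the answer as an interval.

(-37/4, -35/4)

Apply the ratio test: |a_{n+1}| / |a_n| = [(3(n+1)² + 2(n+1) + 3)/(3n² + 2n + 3)] · 8·5/10, which tends to 4 as n → ∞.
Convergence for |x + 9| · 4 < 1, i.e. |x + 9| < 1/4. So R = 1/4.
At x = -35/4: the n-th term does not approach 0; divergence by the term test.
Check x = -37/4: the terms do not tend to 0, so the series diverges.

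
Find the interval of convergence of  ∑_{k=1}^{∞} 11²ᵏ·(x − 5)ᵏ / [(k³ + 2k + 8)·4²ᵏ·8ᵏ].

[477/121, 733/121]

Ratio test: |a_{k+1}/a_k| = [(k³ + 2k + 8)/((k+1)³ + 2(k+1) + 8)] · 121/(16·8) → 121/128 as k → ∞.
Convergence for |x − 5| · 121/128 < 1, i.e. |x − 5| < 128/121. So R = 128/121.
Check x = 733/121: the series is dominated by a constant times Σ 1/k³, which converges (p = 3 > 1).
Check x = 477/121: the terms are on the order of 1/k³, so the series converges absolutely by comparison with the p-series (p = 3 > 1).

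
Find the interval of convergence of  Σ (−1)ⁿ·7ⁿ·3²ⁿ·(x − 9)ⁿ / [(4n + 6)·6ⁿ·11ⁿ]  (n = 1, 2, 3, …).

(167/21, 211/21]

Ratio test: |a_{n+1}/a_n| = [(4n + 6)/(4(n+1) + 6)] · 7·9/(6·11) → 21/22 as n → ∞.
Hence the series converges for |x − 9| < 1/(21/22) = 22/21, so the radius of convergence is 22/21.
When x = 211/21, convergence follows from the alternating series test (terms decrease monotonically to 0).
At x = 167/21: the terms behave like c/n; limit comparison with the harmonic series gives divergence.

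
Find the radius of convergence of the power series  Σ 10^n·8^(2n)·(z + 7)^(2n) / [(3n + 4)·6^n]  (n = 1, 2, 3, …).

R = √15/40

Apply the ratio test: |a_{n+1}| / |a_n| = [(3n + 4)/(3(n+1) + 4)] · 10·64/6, which tends to 320/3 as n → ∞.
Successive powers of (z + 7) differ by 2, so the series converges when |z + 7|² · 320/3 < 1, i.e. |z + 7| < √(3/320). So R = √15/40.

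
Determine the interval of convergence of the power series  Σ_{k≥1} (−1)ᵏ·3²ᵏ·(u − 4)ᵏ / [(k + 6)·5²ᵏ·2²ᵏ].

(-64/9, 136/9]

Apply the ratio test: |a_{k+1}| / |a_k| = [(k + 6)/((k+1) + 6)] · 9/(25·4), which tends to 9/100 as k → ∞.
The series converges when 9/100 · |u − 4| < 1, giving R = 100/9.
Endpoint u = 136/9: convergence follows from the alternating series test (terms decrease monotonically to 0).
At u = -64/9: the terms behave like c/k; limit comparison with the harmonic series gives divergence.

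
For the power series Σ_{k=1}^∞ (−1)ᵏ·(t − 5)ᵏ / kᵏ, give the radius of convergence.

Applying the root test, |a_k|^(1/k) = 1/k → 0.
Since the k-th root of |a_k| tends to 0, the series converges for all real t; R = ∞.

R = ∞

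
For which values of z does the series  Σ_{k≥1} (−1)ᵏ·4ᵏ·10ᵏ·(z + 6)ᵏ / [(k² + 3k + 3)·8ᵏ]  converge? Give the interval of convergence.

Apply the ratio test: |a_{k+1}| / |a_k| = [(k² + 3k + 3)/((k+1)² + 3(k+1) + 3)] · 4·10/8, which tends to 5 as k → ∞.
Convergence for |z + 6| · 5 < 1, i.e. |z + 6| < 1/5. So R = 1/5.
At z = -29/5: the terms are on the order of 1/k², so the series converges absolutely by comparison with the p-series (p = 2 > 1).
Endpoint z = -31/5: absolute convergence follows by limit comparison with Σ 1/k².

[-31/5, -29/5]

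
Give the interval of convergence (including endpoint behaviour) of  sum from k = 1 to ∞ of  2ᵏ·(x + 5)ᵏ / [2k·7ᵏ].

Apply the ratio test: |a_{k+1}| / |a_k| = [2k/2(k+1)] · 2/7, which tends to 2/7 as k → ∞.
Thus R = 1/(2/7) = 7/2.
When x = -3/2, comparison with the harmonic series Σ 1/k shows the series diverges.
Endpoint x = -17/2: an alternating series whose terms decrease to 0 in absolute value, so it converges by the Leibniz criterion.

[-17/2, -3/2)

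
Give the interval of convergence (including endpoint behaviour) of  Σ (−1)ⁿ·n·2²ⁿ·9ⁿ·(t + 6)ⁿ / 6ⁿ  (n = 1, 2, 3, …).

By the ratio test, |a_{n+1}/a_n| = [(n+1)/n] · 4·9/6 → 6.
The series converges when 6 · |t + 6| < 1, giving R = 1/6.
When t = -35/6, the n-th term does not approach 0; divergence by the term test.
When t = -37/6, the terms have absolute value of order n, which does not tend to 0, so the series diverges by the divergence test.

(-37/6, -35/6)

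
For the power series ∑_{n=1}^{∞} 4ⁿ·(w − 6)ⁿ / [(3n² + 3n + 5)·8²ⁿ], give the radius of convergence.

The ratio of consecutive coefficients is [(3n² + 3n + 5)/(3(n+1)² + 3(n+1) + 5)] · 4/64 → 1/16.
The series converges when 1/16 · |w − 6| < 1, giving R = 16.

R = 16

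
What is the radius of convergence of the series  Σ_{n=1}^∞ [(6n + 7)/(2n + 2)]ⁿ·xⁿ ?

Root test: |a_n|^(1/n) = (6n + 7)/(2n + 2) → 3.
Hence the series converges for |x| < 1/(3) = 1/3, so the radius of convergence is 1/3.

R = 1/3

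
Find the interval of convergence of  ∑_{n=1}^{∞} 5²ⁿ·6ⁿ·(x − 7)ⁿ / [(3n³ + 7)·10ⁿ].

[104/15, 106/15]

Apply the ratio test: |a_{n+1}| / |a_n| = [(3n³ + 7)/(3(n+1)³ + 7)] · 25·6/10, which tends to 15 as n → ∞.
Hence the series converges for |x − 7| < 1/(15) = 1/15, so the radius of convergence is 1/15.
When x = 106/15, absolute convergence follows by limit comparison with Σ 1/n³.
At x = 104/15: the series is dominated by a constant times Σ 1/n³, which converges (p = 3 > 1).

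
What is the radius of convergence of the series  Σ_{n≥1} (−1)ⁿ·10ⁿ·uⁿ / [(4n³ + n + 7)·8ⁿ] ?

R = 4/5

By the ratio test, |a_{n+1}/a_n| = [(4n³ + n + 7)/(4(n+1)³ + (n+1) + 7)] · 10/8 → 5/4.
Thus R = 1/(5/4) = 4/5.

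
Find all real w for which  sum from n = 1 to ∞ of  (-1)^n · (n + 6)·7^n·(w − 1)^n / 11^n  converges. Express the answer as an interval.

By the ratio test, |a_{n+1}/a_n| = [((n+1) + 6)/(n + 6)] · 7/11 → 7/11.
Hence the series converges for |w − 1| < 1/(7/11) = 11/7, so the radius of convergence is 11/7.
When w = 18/7, the terms do not tend to 0, so the series diverges.
When w = -4/7, the terms have absolute value of order n, which does not tend to 0, so the series diverges by the divergence test.

(-4/7, 18/7)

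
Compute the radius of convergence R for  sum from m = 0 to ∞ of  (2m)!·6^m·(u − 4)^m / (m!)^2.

Ratio test: |a_{m+1}/a_m| = (2m+1)·(2m+2)/(m+1)² · 6 → 24 as m → ∞.
The series converges when 24 · |u − 4| < 1, giving R = 1/24.

R = 1/24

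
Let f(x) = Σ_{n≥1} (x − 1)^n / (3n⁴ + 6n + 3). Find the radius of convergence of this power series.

R = 1

Ratio test: |a_{n+1}/a_n| = (3n⁴ + 6n + 3)/(3(n+1)⁴ + 6(n+1) + 3) → 1 as n → ∞.
So the series converges when |x − 1| < 1 and diverges when |x − 1| > 1; R = 1.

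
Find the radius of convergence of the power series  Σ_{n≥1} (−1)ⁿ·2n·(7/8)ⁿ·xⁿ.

R = 8/7

Ratio test: |a_{n+1}/a_n| = [2(n+1)/2n] · 7/8 → 7/8 as n → ∞.
Convergence for |x| · 7/8 < 1, i.e. |x| < 8/7. So R = 8/7.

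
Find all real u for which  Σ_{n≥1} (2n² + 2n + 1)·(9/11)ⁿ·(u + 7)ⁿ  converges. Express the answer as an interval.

(-74/9, -52/9)

The ratio of consecutive coefficients is [(2(n+1)² + 2(n+1) + 1)/(2n² + 2n + 1)] · 9/11 → 9/11.
Thus R = 1/(9/11) = 11/9.
Check u = -52/9: the n-th term does not approach 0; divergence by the term test.
When u = -74/9, the n-th term does not approach 0; divergence by the term test.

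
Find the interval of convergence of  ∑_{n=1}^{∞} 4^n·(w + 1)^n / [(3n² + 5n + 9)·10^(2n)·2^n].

Apply the ratio test: |a_{n+1}| / |a_n| = [(3n² + 5n + 9)/(3(n+1)² + 5(n+1) + 9)] · 4/(100·2), which tends to 1/50 as n → ∞.
Convergence for |w + 1| · 1/50 < 1, i.e. |w + 1| < 50. So R = 50.
At w = 49: the terms are on the order of 1/n², so the series converges absolutely by comparison with the p-series (p = 2 > 1).
Check w = -51: the series is dominated by a constant times Σ 1/n², which converges (p = 2 > 1).

[-51, 49]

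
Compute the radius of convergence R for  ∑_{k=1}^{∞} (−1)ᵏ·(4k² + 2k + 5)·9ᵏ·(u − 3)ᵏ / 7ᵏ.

By the ratio test, |a_{k+1}/a_k| = [(4(k+1)² + 2(k+1) + 5)/(4k² + 2k + 5)] · 9/7 → 9/7.
Thus R = 1/(9/7) = 7/9.

R = 7/9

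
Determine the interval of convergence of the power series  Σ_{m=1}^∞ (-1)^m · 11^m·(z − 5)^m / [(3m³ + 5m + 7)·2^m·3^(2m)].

Apply the ratio test: |a_{m+1}| / |a_m| = [(3m³ + 5m + 7)/(3(m+1)³ + 5(m+1) + 7)] · 11/(2·9), which tends to 11/18 as m → ∞.
Hence the series converges for |z − 5| < 1/(11/18) = 18/11, so the radius of convergence is 18/11.
Endpoint z = 73/11: absolute convergence follows by limit comparison with Σ 1/m³.
At z = 37/11: the series is dominated by a constant times Σ 1/m³, which converges (p = 3 > 1).

[37/11, 73/11]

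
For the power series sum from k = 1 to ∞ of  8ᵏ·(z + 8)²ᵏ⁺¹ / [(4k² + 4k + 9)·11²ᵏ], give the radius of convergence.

By the ratio test, |a_{k+1}/a_k| = [(4k² + 4k + 9)/(4(k+1)² + 4(k+1) + 9)] · 8/121 → 8/121.
Successive powers of (z + 8) differ by 2, so the series converges when |z + 8|² · 8/121 < 1, i.e. |z + 8| < √(121/8). So R = 11√2/4.

R = 11√2/4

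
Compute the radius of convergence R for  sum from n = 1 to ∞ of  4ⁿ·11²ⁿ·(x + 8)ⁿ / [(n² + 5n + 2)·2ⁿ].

Ratio test: |a_{n+1}/a_n| = [(n² + 5n + 2)/((n+1)² + 5(n+1) + 2)] · 4·121/2 → 242 as n → ∞.
Thus R = 1/(242) = 1/242.

R = 1/242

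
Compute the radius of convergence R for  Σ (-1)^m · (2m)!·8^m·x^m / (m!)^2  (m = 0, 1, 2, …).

R = 1/32

Apply the ratio test: |a_{m+1}| / |a_m| = (2m+1)·(2m+2)/(m+1)² · 8, which tends to 32 as m → ∞.
The series converges when 32 · |x| < 1, giving R = 1/32.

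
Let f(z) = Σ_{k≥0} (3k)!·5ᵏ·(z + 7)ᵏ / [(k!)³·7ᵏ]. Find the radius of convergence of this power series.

R = 7/135

Apply the ratio test: |a_{k+1}| / |a_k| = (3k+1)·(3k+2)·(3k+3)/(k+1)³ · 5/7, which tends to 135/7 as k → ∞.
Convergence for |z + 7| · 135/7 < 1, i.e. |z + 7| < 7/135. So R = 7/135.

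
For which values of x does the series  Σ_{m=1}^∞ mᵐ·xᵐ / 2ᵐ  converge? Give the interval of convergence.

{0}

Root test: |a_m|^(1/m) = m/2 → ∞.
Since the m-th root of |a_m| is unbounded, the series converges only at x = 0; R = 0.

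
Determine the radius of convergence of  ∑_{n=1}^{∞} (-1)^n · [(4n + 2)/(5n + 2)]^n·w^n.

Applying the root test, |a_n|^(1/n) = (4n + 2)/(5n + 2) → 4/5.
Hence the series converges for |w| < 1/(4/5) = 5/4, so the radius of convergence is 5/4.

R = 5/4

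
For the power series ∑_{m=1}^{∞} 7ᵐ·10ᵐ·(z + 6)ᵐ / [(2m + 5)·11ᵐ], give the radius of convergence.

Ratio test: |a_{m+1}/a_m| = [(2m + 5)/(2(m+1) + 5)] · 7·10/11 → 70/11 as m → ∞.
The series converges when 70/11 · |z + 6| < 1, giving R = 11/70.

R = 11/70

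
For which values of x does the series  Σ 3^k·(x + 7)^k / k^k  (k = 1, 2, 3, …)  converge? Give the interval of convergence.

By the Cauchy root test, |a_k|^(1/k) = 3/k → 0.
Since the k-th root of |a_k| tends to 0, the series converges for all real x; R = ∞.

(−∞, ∞)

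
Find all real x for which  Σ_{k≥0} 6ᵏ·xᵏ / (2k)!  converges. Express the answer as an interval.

The ratio of consecutive coefficients is 6 · 1/[(2k+1)·(2k+2)] → 0.
Since the limit is 0 < 1 for every x, the series converges on all of ℝ and R = ∞.

(−∞, ∞)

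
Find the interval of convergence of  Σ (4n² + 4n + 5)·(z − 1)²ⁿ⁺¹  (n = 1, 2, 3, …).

(0, 2)

Apply the ratio test: |a_{n+1}| / |a_n| = (4(n+1)² + 4(n+1) + 5)/(4n² + 4n + 5), which tends to 1 as n → ∞.
Successive powers of (z − 1) differ by 2, so the series converges when |z − 1|² · 1 < 1, i.e. |z − 1| < √(1) = 1. So R = 1.
When z = 2, the n-th term does not approach 0; divergence by the term test.
At z = 0: the terms have absolute value of order n², which does not tend to 0, so the series diverges by the divergence test.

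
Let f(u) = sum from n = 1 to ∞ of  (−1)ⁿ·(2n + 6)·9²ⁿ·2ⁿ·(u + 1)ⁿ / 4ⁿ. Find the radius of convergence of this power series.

Apply the ratio test: |a_{n+1}| / |a_n| = [(2(n+1) + 6)/(2n + 6)] · 81·2/4, which tends to 81/2 as n → ∞.
Thus R = 1/(81/2) = 2/81.

R = 2/81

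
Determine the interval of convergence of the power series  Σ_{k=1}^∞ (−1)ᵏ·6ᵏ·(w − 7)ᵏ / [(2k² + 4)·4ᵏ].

Ratio test: |a_{k+1}/a_k| = [(2k² + 4)/(2(k+1)² + 4)] · 6/4 → 3/2 as k → ∞.
Thus R = 1/(3/2) = 2/3.
When w = 23/3, the terms are on the order of 1/k², so the series converges absolutely by comparison with the p-series (p = 2 > 1).
Endpoint w = 19/3: the terms are on the order of 1/k², so the series converges absolutely by comparison with the p-series (p = 2 > 1).

[19/3, 23/3]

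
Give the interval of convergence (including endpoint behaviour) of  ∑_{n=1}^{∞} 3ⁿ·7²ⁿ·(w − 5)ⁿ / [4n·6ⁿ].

Ratio test: |a_{n+1}/a_n| = [4n/4(n+1)] · 3·49/6 → 49/2 as n → ∞.
Hence the series converges for |w − 5| < 1/(49/2) = 2/49, so the radius of convergence is 2/49.
When w = 247/49, comparison with the harmonic series Σ 1/n shows the series diverges.
At w = 243/49: the terms alternate in sign and decrease monotonically to 0 in absolute value (size ~ c/n), so the alternating series test gives convergence.

[243/49, 247/49)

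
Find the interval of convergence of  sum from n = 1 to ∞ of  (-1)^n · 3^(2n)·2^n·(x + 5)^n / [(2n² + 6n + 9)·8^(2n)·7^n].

The ratio of consecutive coefficients is [(2n² + 6n + 9)/(2(n+1)² + 6(n+1) + 9)] · 9·2/(64·7) → 9/224.
Hence the series converges for |x + 5| < 1/(9/224) = 224/9, so the radius of convergence is 224/9.
At x = 179/9: absolute convergence follows by limit comparison with Σ 1/n².
Endpoint x = -269/9: the series is dominated by a constant times Σ 1/n², which converges (p = 2 > 1).

[-269/9, 179/9]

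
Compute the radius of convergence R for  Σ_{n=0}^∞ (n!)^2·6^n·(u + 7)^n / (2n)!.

R = 2/3

Apply the ratio test: |a_{n+1}| / |a_n| = (n+1)²/[(2n+1)·(2n+2)] · 6, which tends to 3/2 as n → ∞.
The series converges when 3/2 · |u + 7| < 1, giving R = 2/3.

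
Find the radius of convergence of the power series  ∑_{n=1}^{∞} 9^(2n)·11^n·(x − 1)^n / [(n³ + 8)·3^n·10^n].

R = 10/297

The ratio of consecutive coefficients is [(n³ + 8)/((n+1)³ + 8)] · 81·11/(3·10) → 297/10.
Convergence for |x − 1| · 297/10 < 1, i.e. |x − 1| < 10/297. So R = 10/297.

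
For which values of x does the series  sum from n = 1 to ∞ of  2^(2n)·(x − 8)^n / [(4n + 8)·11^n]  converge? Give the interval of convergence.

[21/4, 43/4)

Apply the ratio test: |a_{n+1}| / |a_n| = [(4n + 8)/(4(n+1) + 8)] · 4/11, which tends to 4/11 as n → ∞.
Convergence for |x − 8| · 4/11 < 1, i.e. |x − 8| < 11/4. So R = 11/4.
Check x = 43/4: the terms are asymptotic to a nonzero constant times 1/n, so the series diverges by limit comparison with Σ 1/n.
Endpoint x = 21/4: an alternating series whose terms decrease to 0 in absolute value, so it converges by the Leibniz criterion.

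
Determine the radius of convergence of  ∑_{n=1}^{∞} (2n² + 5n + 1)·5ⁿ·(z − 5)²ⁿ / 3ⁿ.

The ratio of consecutive coefficients is [(2(n+1)² + 5(n+1) + 1)/(2n² + 5n + 1)] · 5/3 → 5/3.
Successive powers of (z − 5) differ by 2, so the series converges when |z − 5|² · 5/3 < 1, i.e. |z − 5| < √(3/5). So R = √15/5.

R = √15/5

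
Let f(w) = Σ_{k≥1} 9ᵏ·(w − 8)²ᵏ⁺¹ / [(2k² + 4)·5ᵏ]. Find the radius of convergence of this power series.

R = √5/3

By the ratio test, |a_{k+1}/a_k| = [(2k² + 4)/(2(k+1)² + 4)] · 9/5 → 9/5.
Successive powers of (w − 8) differ by 2, so the series converges when |w − 8|² · 9/5 < 1, i.e. |w − 8| < √(5/9). So R = √5/3.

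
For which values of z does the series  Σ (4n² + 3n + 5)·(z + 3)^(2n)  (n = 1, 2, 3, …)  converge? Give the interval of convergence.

Ratio test: |a_{n+1}/a_n| = (4(n+1)² + 3(n+1) + 5)/(4n² + 3n + 5) → 1 as n → ∞.
Writing y = (z + 3)², the series in y has radius 1, so |z + 3| < √(1) = 1 and R = 1.
Check z = -2: the terms do not tend to 0, so the series diverges.
Endpoint z = -4: the terms have absolute value of order n², which does not tend to 0, so the series diverges by the divergence test.

(-4, -2)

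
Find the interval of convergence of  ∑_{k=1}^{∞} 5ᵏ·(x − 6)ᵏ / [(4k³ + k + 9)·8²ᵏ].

[-34/5, 94/5]

By the ratio test, |a_{k+1}/a_k| = [(4k³ + k + 9)/(4(k+1)³ + (k+1) + 9)] · 5/64 → 5/64.
Hence the series converges for |x − 6| < 1/(5/64) = 64/5, so the radius of convergence is 64/5.
When x = 94/5, absolute convergence follows by limit comparison with Σ 1/k³.
Endpoint x = -34/5: absolute convergence follows by limit comparison with Σ 1/k³.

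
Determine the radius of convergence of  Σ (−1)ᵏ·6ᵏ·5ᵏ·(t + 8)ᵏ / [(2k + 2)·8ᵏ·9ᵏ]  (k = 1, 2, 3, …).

R = 12/5

By the ratio test, |a_{k+1}/a_k| = [(2k + 2)/(2(k+1) + 2)] · 6·5/(8·9) → 5/12.
Convergence for |t + 8| · 5/12 < 1, i.e. |t + 8| < 12/5. So R = 12/5.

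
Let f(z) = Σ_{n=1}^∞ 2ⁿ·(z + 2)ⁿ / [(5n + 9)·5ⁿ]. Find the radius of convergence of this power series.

The ratio of consecutive coefficients is [(5n + 9)/(5(n+1) + 9)] · 2/5 → 2/5.
Hence the series converges for |z + 2| < 1/(2/5) = 5/2, so the radius of convergence is 5/2.

R = 5/2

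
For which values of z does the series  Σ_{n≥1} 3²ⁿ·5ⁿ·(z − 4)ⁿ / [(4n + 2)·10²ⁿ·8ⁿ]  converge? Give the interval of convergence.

Apply the ratio test: |a_{n+1}| / |a_n| = [(4n + 2)/(4(n+1) + 2)] · 9·5/(100·8), which tends to 9/160 as n → ∞.
Thus R = 1/(9/160) = 160/9.
Check z = 196/9: the terms behave like c/n; limit comparison with the harmonic series gives divergence.
Endpoint z = -124/9: convergence follows from the alternating series test (terms decrease monotonically to 0).

[-124/9, 196/9)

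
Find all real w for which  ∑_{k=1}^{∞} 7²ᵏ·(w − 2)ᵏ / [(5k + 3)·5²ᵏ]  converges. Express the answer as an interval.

[73/49, 123/49)

By the ratio test, |a_{k+1}/a_k| = [(5k + 3)/(5(k+1) + 3)] · 49/25 → 49/25.
Hence the series converges for |w − 2| < 1/(49/25) = 25/49, so the radius of convergence is 25/49.
At w = 123/49: the terms behave like c/k; limit comparison with the harmonic series gives divergence.
When w = 73/49, an alternating series whose terms decrease to 0 in absolute value, so it converges by the Leibniz criterion.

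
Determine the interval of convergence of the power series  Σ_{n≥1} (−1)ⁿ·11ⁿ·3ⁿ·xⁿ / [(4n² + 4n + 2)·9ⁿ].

[-3/11, 3/11]

The ratio of consecutive coefficients is [(4n² + 4n + 2)/(4(n+1)² + 4(n+1) + 2)] · 11·3/9 → 11/3.
Hence the series converges for |x| < 1/(11/3) = 3/11, so the radius of convergence is 3/11.
At x = 3/11: absolute convergence follows by limit comparison with Σ 1/n².
At x = -3/11: absolute convergence follows by limit comparison with Σ 1/n².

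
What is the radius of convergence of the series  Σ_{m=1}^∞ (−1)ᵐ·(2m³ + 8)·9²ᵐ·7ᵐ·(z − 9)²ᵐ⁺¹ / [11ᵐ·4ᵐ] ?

R = 2√77/63

Apply the ratio test: |a_{m+1}| / |a_m| = [(2(m+1)³ + 8)/(2m³ + 8)] · 81·7/(11·4), which tends to 567/44 as m → ∞.
Since the exponent of (z − 9) increases by 2 each term, convergence requires |z − 9|² < 44/567, hence R = 2√77/63.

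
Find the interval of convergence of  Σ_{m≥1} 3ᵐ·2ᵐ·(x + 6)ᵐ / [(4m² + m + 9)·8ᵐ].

[-22/3, -14/3]

Ratio test: |a_{m+1}/a_m| = [(4m² + m + 9)/(4(m+1)² + (m+1) + 9)] · 3·2/8 → 3/4 as m → ∞.
Convergence for |x + 6| · 3/4 < 1, i.e. |x + 6| < 4/3. So R = 4/3.
Check x = -14/3: the terms are on the order of 1/m², so the series converges absolutely by comparison with the p-series (p = 2 > 1).
At x = -22/3: the series is dominated by a constant times Σ 1/m², which converges (p = 2 > 1).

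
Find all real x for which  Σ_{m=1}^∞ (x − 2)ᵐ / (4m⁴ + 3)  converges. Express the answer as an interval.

By the ratio test, |a_{m+1}/a_m| = (4m⁴ + 3)/(4(m+1)⁴ + 3) → 1.
Hence R = 1.
At x = 3: the series is dominated by a constant times Σ 1/m⁴, which converges (p = 4 > 1).
Check x = 1: the terms are on the order of 1/m⁴, so the series converges absolutely by comparison with the p-series (p = 4 > 1).

[1, 3]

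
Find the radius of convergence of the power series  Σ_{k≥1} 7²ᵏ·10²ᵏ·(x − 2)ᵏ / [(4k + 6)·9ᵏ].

Apply the ratio test: |a_{k+1}| / |a_k| = [(4k + 6)/(4(k+1) + 6)] · 49·100/9, which tends to 4900/9 as k → ∞.
Convergence for |x − 2| · 4900/9 < 1, i.e. |x − 2| < 9/4900. So R = 9/4900.

R = 9/4900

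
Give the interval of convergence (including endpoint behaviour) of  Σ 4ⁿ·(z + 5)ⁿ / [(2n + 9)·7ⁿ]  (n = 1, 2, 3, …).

[-27/4, -13/4)

The ratio of consecutive coefficients is [(2n + 9)/(2(n+1) + 9)] · 4/7 → 4/7.
Hence the series converges for |z + 5| < 1/(4/7) = 7/4, so the radius of convergence is 7/4.
Check z = -13/4: the terms are asymptotic to a nonzero constant times 1/n, so the series diverges by limit comparison with Σ 1/n.
Endpoint z = -27/4: convergence follows from the alternating series test (terms decrease monotonically to 0).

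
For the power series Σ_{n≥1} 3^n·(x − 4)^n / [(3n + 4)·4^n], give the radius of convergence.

R = 4/3

Apply the ratio test: |a_{n+1}| / |a_n| = [(3n + 4)/(3(n+1) + 4)] · 3/4, which tends to 3/4 as n → ∞.
Hence the series converges for |x − 4| < 1/(3/4) = 4/3, so the radius of convergence is 4/3.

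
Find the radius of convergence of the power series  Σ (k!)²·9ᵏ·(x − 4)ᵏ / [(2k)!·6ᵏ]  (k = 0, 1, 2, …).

R = 8/3

Ratio test: |a_{k+1}/a_k| = (k+1)²/[(2k+1)·(2k+2)] · 9/6 → 3/8 as k → ∞.
The series converges when 3/8 · |x − 4| < 1, giving R = 8/3.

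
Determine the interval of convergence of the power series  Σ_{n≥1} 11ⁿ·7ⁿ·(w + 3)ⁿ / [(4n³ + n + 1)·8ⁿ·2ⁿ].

Ratio test: |a_{n+1}/a_n| = [(4n³ + n + 1)/(4(n+1)³ + (n+1) + 1)] · 11·7/(8·2) → 77/16 as n → ∞.
Hence the series converges for |w + 3| < 1/(77/16) = 16/77, so the radius of convergence is 16/77.
When w = -215/77, absolute convergence follows by limit comparison with Σ 1/n³.
At w = -247/77: absolute convergence follows by limit comparison with Σ 1/n³.

[-247/77, -215/77]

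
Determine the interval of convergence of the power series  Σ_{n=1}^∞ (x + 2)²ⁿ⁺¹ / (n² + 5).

Apply the ratio test: |a_{n+1}| / |a_n| = (n² + 5)/((n+1)² + 5), which tends to 1 as n → ∞.
Since the exponent of (x + 2) increases by 2 each term, convergence requires |x + 2|² < 1, hence R = 1.
Endpoint x = -1: the terms are on the order of 1/n², so the series converges absolutely by comparison with the p-series (p = 2 > 1).
Check x = -3: absolute convergence follows by limit comparison with Σ 1/n².

[-3, -1]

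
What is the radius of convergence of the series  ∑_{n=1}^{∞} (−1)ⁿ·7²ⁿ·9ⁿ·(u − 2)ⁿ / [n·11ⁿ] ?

By the ratio test, |a_{n+1}/a_n| = [n/(n+1)] · 49·9/11 → 441/11.
The series converges when 441/11 · |u − 2| < 1, giving R = 11/441.

R = 11/441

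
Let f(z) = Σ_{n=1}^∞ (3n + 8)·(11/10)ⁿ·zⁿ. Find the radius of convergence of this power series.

R = 10/11

By the ratio test, |a_{n+1}/a_n| = [(3(n+1) + 8)/(3n + 8)] · 11/10 → 11/10.
The series converges when 11/10 · |z| < 1, giving R = 10/11.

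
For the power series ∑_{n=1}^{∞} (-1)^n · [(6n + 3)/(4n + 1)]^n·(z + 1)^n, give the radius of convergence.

R = 2/3

Applying the root test, |a_n|^(1/n) = (6n + 3)/(4n + 1) → 3/2.
Convergence for |z + 1| · 3/2 < 1, i.e. |z + 1| < 2/3. So R = 2/3.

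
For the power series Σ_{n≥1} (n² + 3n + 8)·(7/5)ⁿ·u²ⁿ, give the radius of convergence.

R = √35/7

Apply the ratio test: |a_{n+1}| / |a_n| = [((n+1)² + 3(n+1) + 8)/(n² + 3n + 8)] · 7/5, which tends to 7/5 as n → ∞.
Writing y = u², the series in y has radius 5/7, so |u| < √(5/7) and R = √35/7.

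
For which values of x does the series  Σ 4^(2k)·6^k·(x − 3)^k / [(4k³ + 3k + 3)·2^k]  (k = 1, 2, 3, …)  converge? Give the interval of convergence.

By the ratio test, |a_{k+1}/a_k| = [(4k³ + 3k + 3)/(4(k+1)³ + 3(k+1) + 3)] · 16·6/2 → 48.
Hence the series converges for |x − 3| < 1/(48) = 1/48, so the radius of convergence is 1/48.
Check x = 145/48: the series is dominated by a constant times Σ 1/k³, which converges (p = 3 > 1).
When x = 143/48, absolute convergence follows by limit comparison with Σ 1/k³.

[143/48, 145/48]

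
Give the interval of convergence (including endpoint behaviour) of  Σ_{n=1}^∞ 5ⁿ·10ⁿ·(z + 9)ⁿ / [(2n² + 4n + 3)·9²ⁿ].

[-531/50, -369/50]

Apply the ratio test: |a_{n+1}| / |a_n| = [(2n² + 4n + 3)/(2(n+1)² + 4(n+1) + 3)] · 5·10/81, which tends to 50/81 as n → ∞.
Convergence for |z + 9| · 50/81 < 1, i.e. |z + 9| < 81/50. So R = 81/50.
When z = -369/50, the series is dominated by a constant times Σ 1/n², which converges (p = 2 > 1).
When z = -531/50, the series is dominated by a constant times Σ 1/n², which converges (p = 2 > 1).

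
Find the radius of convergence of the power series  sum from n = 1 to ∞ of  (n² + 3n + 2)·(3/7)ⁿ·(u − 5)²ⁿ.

Ratio test: |a_{n+1}/a_n| = [((n+1)² + 3(n+1) + 2)/(n² + 3n + 2)] · 3/7 → 3/7 as n → ∞.
Successive powers of (u − 5) differ by 2, so the series converges when |u − 5|² · 3/7 < 1, i.e. |u − 5| < √(7/3). So R = √21/3.

R = √21/3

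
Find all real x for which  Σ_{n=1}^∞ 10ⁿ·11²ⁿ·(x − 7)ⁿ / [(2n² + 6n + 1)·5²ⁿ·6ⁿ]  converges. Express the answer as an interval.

Apply the ratio test: |a_{n+1}| / |a_n| = [(2n² + 6n + 1)/(2(n+1)² + 6(n+1) + 1)] · 10·121/(25·6), which tends to 121/15 as n → ∞.
Hence the series converges for |x − 7| < 1/(121/15) = 15/121, so the radius of convergence is 15/121.
Endpoint x = 862/121: the terms are on the order of 1/n², so the series converges absolutely by comparison with the p-series (p = 2 > 1).
At x = 832/121: the terms are on the order of 1/n², so the series converges absolutely by comparison with the p-series (p = 2 > 1).

[832/121, 862/121]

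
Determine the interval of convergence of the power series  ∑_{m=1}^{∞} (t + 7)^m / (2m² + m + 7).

[-8, -6]

By the ratio test, |a_{m+1}/a_m| = (2m² + m + 7)/(2(m+1)² + (m+1) + 7) → 1.
Convergence for |t + 7| < 1, so R = 1.
Check t = -6: the terms are on the order of 1/m², so the series converges absolutely by comparison with the p-series (p = 2 > 1).
At t = -8: the terms are on the order of 1/m², so the series converges absolutely by comparison with the p-series (p = 2 > 1).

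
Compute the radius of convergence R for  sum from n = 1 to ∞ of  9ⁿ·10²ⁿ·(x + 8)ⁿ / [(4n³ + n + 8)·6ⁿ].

R = 1/150

Apply the ratio test: |a_{n+1}| / |a_n| = [(4n³ + n + 8)/(4(n+1)³ + (n+1) + 8)] · 9·100/6, which tends to 150 as n → ∞.
Thus R = 1/(150) = 1/150.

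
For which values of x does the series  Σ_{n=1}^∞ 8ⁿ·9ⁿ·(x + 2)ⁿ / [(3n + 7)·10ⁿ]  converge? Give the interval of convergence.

By the ratio test, |a_{n+1}/a_n| = [(3n + 7)/(3(n+1) + 7)] · 8·9/10 → 36/5.
The series converges when 36/5 · |x + 2| < 1, giving R = 5/36.
Endpoint x = -67/36: the terms are asymptotic to a nonzero constant times 1/n, so the series diverges by limit comparison with Σ 1/n.
Check x = -77/36: convergence follows from the alternating series test (terms decrease monotonically to 0).

[-77/36, -67/36)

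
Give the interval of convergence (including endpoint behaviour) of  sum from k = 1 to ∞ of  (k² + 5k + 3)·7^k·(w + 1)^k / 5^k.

The ratio of consecutive coefficients is [((k+1)² + 5(k+1) + 3)/(k² + 5k + 3)] · 7/5 → 7/5.
The series converges when 7/5 · |w + 1| < 1, giving R = 5/7.
At w = -2/7: the terms have absolute value of order k², which does not tend to 0, so the series diverges by the divergence test.
When w = -12/7, the terms have absolute value of order k², which does not tend to 0, so the series diverges by the divergence test.

(-12/7, -2/7)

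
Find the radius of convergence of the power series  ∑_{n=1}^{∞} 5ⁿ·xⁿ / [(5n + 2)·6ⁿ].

Apply the ratio test: |a_{n+1}| / |a_n| = [(5n + 2)/(5(n+1) + 2)] · 5/6, which tends to 5/6 as n → ∞.
Hence the series converges for |x| < 1/(5/6) = 6/5, so the radius of convergence is 6/5.

R = 6/5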